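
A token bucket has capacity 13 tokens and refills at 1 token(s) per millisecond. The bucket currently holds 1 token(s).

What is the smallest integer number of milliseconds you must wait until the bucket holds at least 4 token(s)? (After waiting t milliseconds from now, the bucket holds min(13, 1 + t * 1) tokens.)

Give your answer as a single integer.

Answer: 3

Derivation:
Need 1 + t * 1 >= 4, so t >= 3/1.
Smallest integer t = ceil(3/1) = 3.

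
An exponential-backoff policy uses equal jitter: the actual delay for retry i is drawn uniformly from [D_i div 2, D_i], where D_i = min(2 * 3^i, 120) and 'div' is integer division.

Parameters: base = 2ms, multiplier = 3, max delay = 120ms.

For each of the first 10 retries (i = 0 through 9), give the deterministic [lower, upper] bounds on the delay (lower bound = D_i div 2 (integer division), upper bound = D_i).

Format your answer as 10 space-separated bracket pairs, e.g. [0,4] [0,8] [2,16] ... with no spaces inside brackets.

Answer: [1,2] [3,6] [9,18] [27,54] [60,120] [60,120] [60,120] [60,120] [60,120] [60,120]

Derivation:
Computing bounds per retry:
  i=0: D_i=min(2*3^0,120)=2, bounds=[1,2]
  i=1: D_i=min(2*3^1,120)=6, bounds=[3,6]
  i=2: D_i=min(2*3^2,120)=18, bounds=[9,18]
  i=3: D_i=min(2*3^3,120)=54, bounds=[27,54]
  i=4: D_i=min(2*3^4,120)=120, bounds=[60,120]
  i=5: D_i=min(2*3^5,120)=120, bounds=[60,120]
  i=6: D_i=min(2*3^6,120)=120, bounds=[60,120]
  i=7: D_i=min(2*3^7,120)=120, bounds=[60,120]
  i=8: D_i=min(2*3^8,120)=120, bounds=[60,120]
  i=9: D_i=min(2*3^9,120)=120, bounds=[60,120]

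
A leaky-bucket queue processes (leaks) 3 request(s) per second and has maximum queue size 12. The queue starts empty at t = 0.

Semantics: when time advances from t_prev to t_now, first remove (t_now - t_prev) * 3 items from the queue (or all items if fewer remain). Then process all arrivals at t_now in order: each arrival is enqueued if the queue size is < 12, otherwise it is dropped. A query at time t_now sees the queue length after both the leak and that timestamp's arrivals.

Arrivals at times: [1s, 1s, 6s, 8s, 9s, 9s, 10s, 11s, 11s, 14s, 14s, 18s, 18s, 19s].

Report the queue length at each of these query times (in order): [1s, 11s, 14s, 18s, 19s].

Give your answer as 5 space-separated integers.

Queue lengths at query times:
  query t=1s: backlog = 2
  query t=11s: backlog = 2
  query t=14s: backlog = 2
  query t=18s: backlog = 2
  query t=19s: backlog = 1

Answer: 2 2 2 2 1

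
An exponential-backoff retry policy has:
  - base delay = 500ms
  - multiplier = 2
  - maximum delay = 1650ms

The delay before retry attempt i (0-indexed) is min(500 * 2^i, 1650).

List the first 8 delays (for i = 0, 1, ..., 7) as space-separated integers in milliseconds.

Computing each delay:
  i=0: min(500*2^0, 1650) = 500
  i=1: min(500*2^1, 1650) = 1000
  i=2: min(500*2^2, 1650) = 1650
  i=3: min(500*2^3, 1650) = 1650
  i=4: min(500*2^4, 1650) = 1650
  i=5: min(500*2^5, 1650) = 1650
  i=6: min(500*2^6, 1650) = 1650
  i=7: min(500*2^7, 1650) = 1650

Answer: 500 1000 1650 1650 1650 1650 1650 1650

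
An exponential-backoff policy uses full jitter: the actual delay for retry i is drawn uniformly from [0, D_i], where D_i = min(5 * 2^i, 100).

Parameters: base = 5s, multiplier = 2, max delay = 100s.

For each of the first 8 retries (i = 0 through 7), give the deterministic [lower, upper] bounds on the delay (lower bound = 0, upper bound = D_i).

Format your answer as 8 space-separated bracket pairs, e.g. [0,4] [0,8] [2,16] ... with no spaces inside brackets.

Answer: [0,5] [0,10] [0,20] [0,40] [0,80] [0,100] [0,100] [0,100]

Derivation:
Computing bounds per retry:
  i=0: D_i=min(5*2^0,100)=5, bounds=[0,5]
  i=1: D_i=min(5*2^1,100)=10, bounds=[0,10]
  i=2: D_i=min(5*2^2,100)=20, bounds=[0,20]
  i=3: D_i=min(5*2^3,100)=40, bounds=[0,40]
  i=4: D_i=min(5*2^4,100)=80, bounds=[0,80]
  i=5: D_i=min(5*2^5,100)=100, bounds=[0,100]
  i=6: D_i=min(5*2^6,100)=100, bounds=[0,100]
  i=7: D_i=min(5*2^7,100)=100, bounds=[0,100]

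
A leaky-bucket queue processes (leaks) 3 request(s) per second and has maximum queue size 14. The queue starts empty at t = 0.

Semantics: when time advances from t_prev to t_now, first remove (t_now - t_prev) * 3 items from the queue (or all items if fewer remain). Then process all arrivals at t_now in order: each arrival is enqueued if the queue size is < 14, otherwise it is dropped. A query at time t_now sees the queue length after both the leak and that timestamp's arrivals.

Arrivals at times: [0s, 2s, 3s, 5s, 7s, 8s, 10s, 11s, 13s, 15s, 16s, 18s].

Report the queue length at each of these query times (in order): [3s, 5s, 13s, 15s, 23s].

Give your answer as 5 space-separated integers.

Answer: 1 1 1 1 0

Derivation:
Queue lengths at query times:
  query t=3s: backlog = 1
  query t=5s: backlog = 1
  query t=13s: backlog = 1
  query t=15s: backlog = 1
  query t=23s: backlog = 0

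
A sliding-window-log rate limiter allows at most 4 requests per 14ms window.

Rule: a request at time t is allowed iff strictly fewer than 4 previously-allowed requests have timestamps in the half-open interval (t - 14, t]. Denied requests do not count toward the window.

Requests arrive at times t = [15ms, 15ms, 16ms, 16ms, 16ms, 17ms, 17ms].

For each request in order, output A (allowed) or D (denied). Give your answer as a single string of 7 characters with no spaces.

Answer: AAAADDD

Derivation:
Tracking allowed requests in the window:
  req#1 t=15ms: ALLOW
  req#2 t=15ms: ALLOW
  req#3 t=16ms: ALLOW
  req#4 t=16ms: ALLOW
  req#5 t=16ms: DENY
  req#6 t=17ms: DENY
  req#7 t=17ms: DENY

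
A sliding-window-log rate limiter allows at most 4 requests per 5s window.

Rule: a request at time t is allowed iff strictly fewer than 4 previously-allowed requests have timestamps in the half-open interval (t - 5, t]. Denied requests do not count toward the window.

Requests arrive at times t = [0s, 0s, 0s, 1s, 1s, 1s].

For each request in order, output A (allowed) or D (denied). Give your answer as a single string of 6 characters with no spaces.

Tracking allowed requests in the window:
  req#1 t=0s: ALLOW
  req#2 t=0s: ALLOW
  req#3 t=0s: ALLOW
  req#4 t=1s: ALLOW
  req#5 t=1s: DENY
  req#6 t=1s: DENY

Answer: AAAADD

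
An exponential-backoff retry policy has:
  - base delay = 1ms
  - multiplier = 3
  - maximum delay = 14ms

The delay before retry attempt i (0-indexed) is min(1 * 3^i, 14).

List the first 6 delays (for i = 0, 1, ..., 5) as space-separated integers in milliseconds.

Computing each delay:
  i=0: min(1*3^0, 14) = 1
  i=1: min(1*3^1, 14) = 3
  i=2: min(1*3^2, 14) = 9
  i=3: min(1*3^3, 14) = 14
  i=4: min(1*3^4, 14) = 14
  i=5: min(1*3^5, 14) = 14

Answer: 1 3 9 14 14 14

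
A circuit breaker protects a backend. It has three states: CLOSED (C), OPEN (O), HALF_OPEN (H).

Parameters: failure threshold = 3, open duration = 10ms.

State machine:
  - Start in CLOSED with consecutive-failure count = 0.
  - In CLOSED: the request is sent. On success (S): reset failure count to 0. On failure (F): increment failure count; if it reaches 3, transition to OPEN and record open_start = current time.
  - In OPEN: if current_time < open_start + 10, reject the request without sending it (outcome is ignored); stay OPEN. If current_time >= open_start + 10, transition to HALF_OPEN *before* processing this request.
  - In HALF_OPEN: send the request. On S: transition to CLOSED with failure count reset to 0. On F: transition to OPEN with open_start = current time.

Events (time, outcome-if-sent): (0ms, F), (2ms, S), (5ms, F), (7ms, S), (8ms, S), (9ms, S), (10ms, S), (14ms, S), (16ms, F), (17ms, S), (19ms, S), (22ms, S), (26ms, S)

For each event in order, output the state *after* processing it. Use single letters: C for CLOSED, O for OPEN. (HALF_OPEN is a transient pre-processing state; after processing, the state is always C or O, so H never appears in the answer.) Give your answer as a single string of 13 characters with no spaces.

State after each event:
  event#1 t=0ms outcome=F: state=CLOSED
  event#2 t=2ms outcome=S: state=CLOSED
  event#3 t=5ms outcome=F: state=CLOSED
  event#4 t=7ms outcome=S: state=CLOSED
  event#5 t=8ms outcome=S: state=CLOSED
  event#6 t=9ms outcome=S: state=CLOSED
  event#7 t=10ms outcome=S: state=CLOSED
  event#8 t=14ms outcome=S: state=CLOSED
  event#9 t=16ms outcome=F: state=CLOSED
  event#10 t=17ms outcome=S: state=CLOSED
  event#11 t=19ms outcome=S: state=CLOSED
  event#12 t=22ms outcome=S: state=CLOSED
  event#13 t=26ms outcome=S: state=CLOSED

Answer: CCCCCCCCCCCCC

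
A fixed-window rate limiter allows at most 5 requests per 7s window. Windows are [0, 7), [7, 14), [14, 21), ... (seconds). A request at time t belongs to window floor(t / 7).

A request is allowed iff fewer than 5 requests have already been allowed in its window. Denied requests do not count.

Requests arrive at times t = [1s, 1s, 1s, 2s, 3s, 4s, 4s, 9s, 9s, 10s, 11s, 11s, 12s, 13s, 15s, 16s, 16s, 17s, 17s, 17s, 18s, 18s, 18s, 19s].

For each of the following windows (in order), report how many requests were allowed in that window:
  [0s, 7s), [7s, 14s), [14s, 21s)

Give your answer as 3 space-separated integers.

Answer: 5 5 5

Derivation:
Processing requests:
  req#1 t=1s (window 0): ALLOW
  req#2 t=1s (window 0): ALLOW
  req#3 t=1s (window 0): ALLOW
  req#4 t=2s (window 0): ALLOW
  req#5 t=3s (window 0): ALLOW
  req#6 t=4s (window 0): DENY
  req#7 t=4s (window 0): DENY
  req#8 t=9s (window 1): ALLOW
  req#9 t=9s (window 1): ALLOW
  req#10 t=10s (window 1): ALLOW
  req#11 t=11s (window 1): ALLOW
  req#12 t=11s (window 1): ALLOW
  req#13 t=12s (window 1): DENY
  req#14 t=13s (window 1): DENY
  req#15 t=15s (window 2): ALLOW
  req#16 t=16s (window 2): ALLOW
  req#17 t=16s (window 2): ALLOW
  req#18 t=17s (window 2): ALLOW
  req#19 t=17s (window 2): ALLOW
  req#20 t=17s (window 2): DENY
  req#21 t=18s (window 2): DENY
  req#22 t=18s (window 2): DENY
  req#23 t=18s (window 2): DENY
  req#24 t=19s (window 2): DENY

Allowed counts by window: 5 5 5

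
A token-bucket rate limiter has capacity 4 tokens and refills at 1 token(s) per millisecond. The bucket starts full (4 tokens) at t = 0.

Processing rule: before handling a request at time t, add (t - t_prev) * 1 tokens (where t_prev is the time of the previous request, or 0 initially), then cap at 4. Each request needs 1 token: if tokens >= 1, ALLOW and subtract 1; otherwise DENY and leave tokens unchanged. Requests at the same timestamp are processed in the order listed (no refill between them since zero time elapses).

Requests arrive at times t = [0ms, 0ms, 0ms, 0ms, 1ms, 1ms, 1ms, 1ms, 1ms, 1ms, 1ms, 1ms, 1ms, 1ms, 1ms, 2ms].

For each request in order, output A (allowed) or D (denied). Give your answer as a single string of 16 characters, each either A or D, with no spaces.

Simulating step by step:
  req#1 t=0ms: ALLOW
  req#2 t=0ms: ALLOW
  req#3 t=0ms: ALLOW
  req#4 t=0ms: ALLOW
  req#5 t=1ms: ALLOW
  req#6 t=1ms: DENY
  req#7 t=1ms: DENY
  req#8 t=1ms: DENY
  req#9 t=1ms: DENY
  req#10 t=1ms: DENY
  req#11 t=1ms: DENY
  req#12 t=1ms: DENY
  req#13 t=1ms: DENY
  req#14 t=1ms: DENY
  req#15 t=1ms: DENY
  req#16 t=2ms: ALLOW

Answer: AAAAADDDDDDDDDDA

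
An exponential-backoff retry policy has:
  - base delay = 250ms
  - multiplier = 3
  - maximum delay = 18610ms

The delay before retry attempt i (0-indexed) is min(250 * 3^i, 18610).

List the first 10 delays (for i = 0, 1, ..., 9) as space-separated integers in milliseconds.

Computing each delay:
  i=0: min(250*3^0, 18610) = 250
  i=1: min(250*3^1, 18610) = 750
  i=2: min(250*3^2, 18610) = 2250
  i=3: min(250*3^3, 18610) = 6750
  i=4: min(250*3^4, 18610) = 18610
  i=5: min(250*3^5, 18610) = 18610
  i=6: min(250*3^6, 18610) = 18610
  i=7: min(250*3^7, 18610) = 18610
  i=8: min(250*3^8, 18610) = 18610
  i=9: min(250*3^9, 18610) = 18610

Answer: 250 750 2250 6750 18610 18610 18610 18610 18610 18610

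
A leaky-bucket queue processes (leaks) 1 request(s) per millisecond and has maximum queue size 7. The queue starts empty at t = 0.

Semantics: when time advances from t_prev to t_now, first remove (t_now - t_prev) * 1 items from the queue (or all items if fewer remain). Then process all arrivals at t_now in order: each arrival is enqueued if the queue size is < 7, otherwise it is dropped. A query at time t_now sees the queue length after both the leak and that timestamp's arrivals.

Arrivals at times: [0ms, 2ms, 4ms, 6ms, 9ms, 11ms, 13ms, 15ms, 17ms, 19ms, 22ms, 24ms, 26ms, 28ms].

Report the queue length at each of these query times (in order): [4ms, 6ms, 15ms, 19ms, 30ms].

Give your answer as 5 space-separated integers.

Queue lengths at query times:
  query t=4ms: backlog = 1
  query t=6ms: backlog = 1
  query t=15ms: backlog = 1
  query t=19ms: backlog = 1
  query t=30ms: backlog = 0

Answer: 1 1 1 1 0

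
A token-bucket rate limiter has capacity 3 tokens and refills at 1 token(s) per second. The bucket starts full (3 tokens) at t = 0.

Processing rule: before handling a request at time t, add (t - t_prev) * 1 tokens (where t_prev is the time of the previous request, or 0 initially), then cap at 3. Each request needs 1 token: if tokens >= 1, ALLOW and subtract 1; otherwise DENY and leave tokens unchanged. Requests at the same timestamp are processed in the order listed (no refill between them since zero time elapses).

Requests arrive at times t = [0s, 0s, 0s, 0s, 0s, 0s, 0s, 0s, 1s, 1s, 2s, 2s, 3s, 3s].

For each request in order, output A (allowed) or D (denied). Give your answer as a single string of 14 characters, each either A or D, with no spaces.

Answer: AAADDDDDADADAD

Derivation:
Simulating step by step:
  req#1 t=0s: ALLOW
  req#2 t=0s: ALLOW
  req#3 t=0s: ALLOW
  req#4 t=0s: DENY
  req#5 t=0s: DENY
  req#6 t=0s: DENY
  req#7 t=0s: DENY
  req#8 t=0s: DENY
  req#9 t=1s: ALLOW
  req#10 t=1s: DENY
  req#11 t=2s: ALLOW
  req#12 t=2s: DENY
  req#13 t=3s: ALLOW
  req#14 t=3s: DENY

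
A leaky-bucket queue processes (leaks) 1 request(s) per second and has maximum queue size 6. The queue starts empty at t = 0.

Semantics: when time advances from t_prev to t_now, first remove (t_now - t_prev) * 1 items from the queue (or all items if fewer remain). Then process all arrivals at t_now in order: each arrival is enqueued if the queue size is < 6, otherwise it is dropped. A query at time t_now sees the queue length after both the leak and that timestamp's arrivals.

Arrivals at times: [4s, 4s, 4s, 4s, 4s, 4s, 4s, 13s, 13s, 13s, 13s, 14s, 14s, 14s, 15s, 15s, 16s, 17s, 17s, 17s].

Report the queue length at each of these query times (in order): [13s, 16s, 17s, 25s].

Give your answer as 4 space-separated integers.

Queue lengths at query times:
  query t=13s: backlog = 4
  query t=16s: backlog = 6
  query t=17s: backlog = 6
  query t=25s: backlog = 0

Answer: 4 6 6 0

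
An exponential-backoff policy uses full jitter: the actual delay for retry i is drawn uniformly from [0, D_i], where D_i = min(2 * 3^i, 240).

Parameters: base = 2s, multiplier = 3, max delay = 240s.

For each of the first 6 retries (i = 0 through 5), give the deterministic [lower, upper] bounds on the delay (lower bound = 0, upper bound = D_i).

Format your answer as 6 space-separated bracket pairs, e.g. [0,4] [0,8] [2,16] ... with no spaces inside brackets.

Computing bounds per retry:
  i=0: D_i=min(2*3^0,240)=2, bounds=[0,2]
  i=1: D_i=min(2*3^1,240)=6, bounds=[0,6]
  i=2: D_i=min(2*3^2,240)=18, bounds=[0,18]
  i=3: D_i=min(2*3^3,240)=54, bounds=[0,54]
  i=4: D_i=min(2*3^4,240)=162, bounds=[0,162]
  i=5: D_i=min(2*3^5,240)=240, bounds=[0,240]

Answer: [0,2] [0,6] [0,18] [0,54] [0,162] [0,240]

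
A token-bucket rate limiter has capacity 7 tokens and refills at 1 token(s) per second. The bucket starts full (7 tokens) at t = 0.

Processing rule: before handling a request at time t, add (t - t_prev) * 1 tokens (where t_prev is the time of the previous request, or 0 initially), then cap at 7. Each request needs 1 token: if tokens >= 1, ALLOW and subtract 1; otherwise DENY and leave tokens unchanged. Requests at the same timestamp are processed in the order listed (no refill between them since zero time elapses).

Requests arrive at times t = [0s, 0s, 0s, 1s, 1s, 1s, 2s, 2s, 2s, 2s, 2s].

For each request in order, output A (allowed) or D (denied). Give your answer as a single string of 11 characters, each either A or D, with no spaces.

Simulating step by step:
  req#1 t=0s: ALLOW
  req#2 t=0s: ALLOW
  req#3 t=0s: ALLOW
  req#4 t=1s: ALLOW
  req#5 t=1s: ALLOW
  req#6 t=1s: ALLOW
  req#7 t=2s: ALLOW
  req#8 t=2s: ALLOW
  req#9 t=2s: ALLOW
  req#10 t=2s: DENY
  req#11 t=2s: DENY

Answer: AAAAAAAAADD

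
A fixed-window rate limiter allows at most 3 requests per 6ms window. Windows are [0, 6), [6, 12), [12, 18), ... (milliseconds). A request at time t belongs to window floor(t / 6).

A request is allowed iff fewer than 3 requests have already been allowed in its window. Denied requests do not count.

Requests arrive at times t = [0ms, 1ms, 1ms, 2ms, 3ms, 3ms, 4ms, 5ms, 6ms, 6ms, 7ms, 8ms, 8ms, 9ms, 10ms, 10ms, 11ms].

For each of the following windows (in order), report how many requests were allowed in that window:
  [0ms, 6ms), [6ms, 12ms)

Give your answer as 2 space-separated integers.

Answer: 3 3

Derivation:
Processing requests:
  req#1 t=0ms (window 0): ALLOW
  req#2 t=1ms (window 0): ALLOW
  req#3 t=1ms (window 0): ALLOW
  req#4 t=2ms (window 0): DENY
  req#5 t=3ms (window 0): DENY
  req#6 t=3ms (window 0): DENY
  req#7 t=4ms (window 0): DENY
  req#8 t=5ms (window 0): DENY
  req#9 t=6ms (window 1): ALLOW
  req#10 t=6ms (window 1): ALLOW
  req#11 t=7ms (window 1): ALLOW
  req#12 t=8ms (window 1): DENY
  req#13 t=8ms (window 1): DENY
  req#14 t=9ms (window 1): DENY
  req#15 t=10ms (window 1): DENY
  req#16 t=10ms (window 1): DENY
  req#17 t=11ms (window 1): DENY

Allowed counts by window: 3 3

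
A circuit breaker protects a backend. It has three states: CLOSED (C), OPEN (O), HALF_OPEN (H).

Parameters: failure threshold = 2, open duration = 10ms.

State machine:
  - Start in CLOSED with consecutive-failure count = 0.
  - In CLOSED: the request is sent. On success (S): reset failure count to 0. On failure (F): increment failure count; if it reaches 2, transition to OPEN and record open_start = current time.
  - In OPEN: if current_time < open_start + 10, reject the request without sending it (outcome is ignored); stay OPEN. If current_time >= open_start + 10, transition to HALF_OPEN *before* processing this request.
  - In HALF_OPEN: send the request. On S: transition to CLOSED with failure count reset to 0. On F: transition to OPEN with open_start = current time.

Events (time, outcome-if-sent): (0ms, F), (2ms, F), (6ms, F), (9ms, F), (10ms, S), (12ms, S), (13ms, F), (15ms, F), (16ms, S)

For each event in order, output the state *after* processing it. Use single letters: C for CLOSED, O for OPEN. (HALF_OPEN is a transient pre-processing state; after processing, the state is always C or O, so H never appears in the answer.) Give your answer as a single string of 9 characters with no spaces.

State after each event:
  event#1 t=0ms outcome=F: state=CLOSED
  event#2 t=2ms outcome=F: state=OPEN
  event#3 t=6ms outcome=F: state=OPEN
  event#4 t=9ms outcome=F: state=OPEN
  event#5 t=10ms outcome=S: state=OPEN
  event#6 t=12ms outcome=S: state=CLOSED
  event#7 t=13ms outcome=F: state=CLOSED
  event#8 t=15ms outcome=F: state=OPEN
  event#9 t=16ms outcome=S: state=OPEN

Answer: COOOOCCOO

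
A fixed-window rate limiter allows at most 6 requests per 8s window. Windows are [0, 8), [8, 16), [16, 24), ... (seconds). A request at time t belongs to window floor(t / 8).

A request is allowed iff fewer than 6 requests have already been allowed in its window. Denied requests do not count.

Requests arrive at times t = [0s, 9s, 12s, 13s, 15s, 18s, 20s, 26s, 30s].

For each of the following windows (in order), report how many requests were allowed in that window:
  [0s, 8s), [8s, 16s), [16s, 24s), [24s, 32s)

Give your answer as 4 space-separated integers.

Processing requests:
  req#1 t=0s (window 0): ALLOW
  req#2 t=9s (window 1): ALLOW
  req#3 t=12s (window 1): ALLOW
  req#4 t=13s (window 1): ALLOW
  req#5 t=15s (window 1): ALLOW
  req#6 t=18s (window 2): ALLOW
  req#7 t=20s (window 2): ALLOW
  req#8 t=26s (window 3): ALLOW
  req#9 t=30s (window 3): ALLOW

Allowed counts by window: 1 4 2 2

Answer: 1 4 2 2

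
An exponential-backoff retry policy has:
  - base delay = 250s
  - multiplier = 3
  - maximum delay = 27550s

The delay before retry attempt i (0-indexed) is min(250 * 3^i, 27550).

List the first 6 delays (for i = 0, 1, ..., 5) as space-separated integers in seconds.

Computing each delay:
  i=0: min(250*3^0, 27550) = 250
  i=1: min(250*3^1, 27550) = 750
  i=2: min(250*3^2, 27550) = 2250
  i=3: min(250*3^3, 27550) = 6750
  i=4: min(250*3^4, 27550) = 20250
  i=5: min(250*3^5, 27550) = 27550

Answer: 250 750 2250 6750 20250 27550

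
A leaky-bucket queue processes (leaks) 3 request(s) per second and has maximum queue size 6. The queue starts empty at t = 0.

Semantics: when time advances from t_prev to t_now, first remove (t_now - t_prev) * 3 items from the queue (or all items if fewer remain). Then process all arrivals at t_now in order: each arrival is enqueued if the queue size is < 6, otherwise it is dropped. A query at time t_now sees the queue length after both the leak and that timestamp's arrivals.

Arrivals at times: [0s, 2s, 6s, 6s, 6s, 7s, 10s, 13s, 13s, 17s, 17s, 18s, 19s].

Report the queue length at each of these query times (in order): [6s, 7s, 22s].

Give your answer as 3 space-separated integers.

Answer: 3 1 0

Derivation:
Queue lengths at query times:
  query t=6s: backlog = 3
  query t=7s: backlog = 1
  query t=22s: backlog = 0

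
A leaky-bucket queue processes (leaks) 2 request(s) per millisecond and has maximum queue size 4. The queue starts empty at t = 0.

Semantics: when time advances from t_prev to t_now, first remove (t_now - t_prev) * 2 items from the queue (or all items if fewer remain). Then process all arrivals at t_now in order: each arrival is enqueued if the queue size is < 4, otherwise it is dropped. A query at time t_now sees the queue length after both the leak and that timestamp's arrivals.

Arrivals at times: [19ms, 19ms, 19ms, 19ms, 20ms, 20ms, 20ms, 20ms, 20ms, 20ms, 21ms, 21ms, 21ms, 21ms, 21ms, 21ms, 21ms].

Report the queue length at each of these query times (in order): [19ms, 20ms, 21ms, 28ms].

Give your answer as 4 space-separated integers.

Answer: 4 4 4 0

Derivation:
Queue lengths at query times:
  query t=19ms: backlog = 4
  query t=20ms: backlog = 4
  query t=21ms: backlog = 4
  query t=28ms: backlog = 0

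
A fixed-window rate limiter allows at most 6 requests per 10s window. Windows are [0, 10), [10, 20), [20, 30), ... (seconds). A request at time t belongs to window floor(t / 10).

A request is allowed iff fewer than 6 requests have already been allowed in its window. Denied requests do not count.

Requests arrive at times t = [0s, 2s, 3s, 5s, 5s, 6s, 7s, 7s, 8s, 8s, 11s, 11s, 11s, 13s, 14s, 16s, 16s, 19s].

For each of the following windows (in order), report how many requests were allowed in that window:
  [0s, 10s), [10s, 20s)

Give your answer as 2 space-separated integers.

Answer: 6 6

Derivation:
Processing requests:
  req#1 t=0s (window 0): ALLOW
  req#2 t=2s (window 0): ALLOW
  req#3 t=3s (window 0): ALLOW
  req#4 t=5s (window 0): ALLOW
  req#5 t=5s (window 0): ALLOW
  req#6 t=6s (window 0): ALLOW
  req#7 t=7s (window 0): DENY
  req#8 t=7s (window 0): DENY
  req#9 t=8s (window 0): DENY
  req#10 t=8s (window 0): DENY
  req#11 t=11s (window 1): ALLOW
  req#12 t=11s (window 1): ALLOW
  req#13 t=11s (window 1): ALLOW
  req#14 t=13s (window 1): ALLOW
  req#15 t=14s (window 1): ALLOW
  req#16 t=16s (window 1): ALLOW
  req#17 t=16s (window 1): DENY
  req#18 t=19s (window 1): DENY

Allowed counts by window: 6 6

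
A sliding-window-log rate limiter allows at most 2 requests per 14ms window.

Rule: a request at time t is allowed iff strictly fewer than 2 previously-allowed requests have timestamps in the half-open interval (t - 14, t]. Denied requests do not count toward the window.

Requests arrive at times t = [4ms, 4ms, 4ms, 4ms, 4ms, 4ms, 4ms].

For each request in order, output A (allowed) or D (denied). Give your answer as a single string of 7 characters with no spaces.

Tracking allowed requests in the window:
  req#1 t=4ms: ALLOW
  req#2 t=4ms: ALLOW
  req#3 t=4ms: DENY
  req#4 t=4ms: DENY
  req#5 t=4ms: DENY
  req#6 t=4ms: DENY
  req#7 t=4ms: DENY

Answer: AADDDDD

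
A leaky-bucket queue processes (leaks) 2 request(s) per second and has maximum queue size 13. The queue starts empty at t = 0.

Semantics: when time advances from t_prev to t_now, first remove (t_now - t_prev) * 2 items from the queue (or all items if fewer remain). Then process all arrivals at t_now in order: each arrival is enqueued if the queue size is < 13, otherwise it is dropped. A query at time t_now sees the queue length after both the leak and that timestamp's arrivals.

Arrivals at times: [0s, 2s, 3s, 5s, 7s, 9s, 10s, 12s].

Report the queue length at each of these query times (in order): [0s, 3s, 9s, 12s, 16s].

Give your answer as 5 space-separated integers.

Answer: 1 1 1 1 0

Derivation:
Queue lengths at query times:
  query t=0s: backlog = 1
  query t=3s: backlog = 1
  query t=9s: backlog = 1
  query t=12s: backlog = 1
  query t=16s: backlog = 0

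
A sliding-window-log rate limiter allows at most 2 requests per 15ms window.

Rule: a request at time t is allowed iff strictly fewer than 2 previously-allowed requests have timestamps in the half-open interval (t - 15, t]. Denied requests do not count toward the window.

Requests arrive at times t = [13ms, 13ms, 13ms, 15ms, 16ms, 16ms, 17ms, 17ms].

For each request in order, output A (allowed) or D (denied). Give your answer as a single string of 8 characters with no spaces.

Tracking allowed requests in the window:
  req#1 t=13ms: ALLOW
  req#2 t=13ms: ALLOW
  req#3 t=13ms: DENY
  req#4 t=15ms: DENY
  req#5 t=16ms: DENY
  req#6 t=16ms: DENY
  req#7 t=17ms: DENY
  req#8 t=17ms: DENY

Answer: AADDDDDD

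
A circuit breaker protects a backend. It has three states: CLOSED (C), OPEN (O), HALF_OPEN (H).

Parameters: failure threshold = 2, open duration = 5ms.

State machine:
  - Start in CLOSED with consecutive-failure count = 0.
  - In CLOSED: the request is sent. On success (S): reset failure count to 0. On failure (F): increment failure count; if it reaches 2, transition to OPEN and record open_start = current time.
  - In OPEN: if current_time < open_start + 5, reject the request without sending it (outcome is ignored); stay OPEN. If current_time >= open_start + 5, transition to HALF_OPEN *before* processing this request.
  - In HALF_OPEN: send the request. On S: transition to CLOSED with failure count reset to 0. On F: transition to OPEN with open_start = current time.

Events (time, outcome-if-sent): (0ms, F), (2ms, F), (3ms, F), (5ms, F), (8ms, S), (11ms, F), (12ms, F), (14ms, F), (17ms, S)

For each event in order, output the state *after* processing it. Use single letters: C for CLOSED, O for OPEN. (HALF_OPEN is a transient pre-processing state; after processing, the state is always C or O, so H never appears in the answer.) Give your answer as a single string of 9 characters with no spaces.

State after each event:
  event#1 t=0ms outcome=F: state=CLOSED
  event#2 t=2ms outcome=F: state=OPEN
  event#3 t=3ms outcome=F: state=OPEN
  event#4 t=5ms outcome=F: state=OPEN
  event#5 t=8ms outcome=S: state=CLOSED
  event#6 t=11ms outcome=F: state=CLOSED
  event#7 t=12ms outcome=F: state=OPEN
  event#8 t=14ms outcome=F: state=OPEN
  event#9 t=17ms outcome=S: state=CLOSED

Answer: COOOCCOOC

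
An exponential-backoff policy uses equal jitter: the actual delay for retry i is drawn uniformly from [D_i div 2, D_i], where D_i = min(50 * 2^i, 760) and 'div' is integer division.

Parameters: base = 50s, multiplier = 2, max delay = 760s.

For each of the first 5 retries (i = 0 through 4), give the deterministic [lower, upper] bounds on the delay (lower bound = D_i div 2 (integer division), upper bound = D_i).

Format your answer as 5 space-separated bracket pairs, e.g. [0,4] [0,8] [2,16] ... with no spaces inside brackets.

Computing bounds per retry:
  i=0: D_i=min(50*2^0,760)=50, bounds=[25,50]
  i=1: D_i=min(50*2^1,760)=100, bounds=[50,100]
  i=2: D_i=min(50*2^2,760)=200, bounds=[100,200]
  i=3: D_i=min(50*2^3,760)=400, bounds=[200,400]
  i=4: D_i=min(50*2^4,760)=760, bounds=[380,760]

Answer: [25,50] [50,100] [100,200] [200,400] [380,760]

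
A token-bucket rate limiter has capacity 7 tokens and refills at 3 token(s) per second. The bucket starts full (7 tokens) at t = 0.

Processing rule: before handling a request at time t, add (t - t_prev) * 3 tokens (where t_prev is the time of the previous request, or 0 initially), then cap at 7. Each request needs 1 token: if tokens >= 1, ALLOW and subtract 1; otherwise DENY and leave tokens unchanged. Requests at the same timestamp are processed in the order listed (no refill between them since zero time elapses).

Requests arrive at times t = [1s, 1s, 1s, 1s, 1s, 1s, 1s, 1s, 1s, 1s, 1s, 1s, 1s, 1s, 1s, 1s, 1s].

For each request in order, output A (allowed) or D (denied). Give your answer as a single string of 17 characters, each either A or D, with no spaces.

Answer: AAAAAAADDDDDDDDDD

Derivation:
Simulating step by step:
  req#1 t=1s: ALLOW
  req#2 t=1s: ALLOW
  req#3 t=1s: ALLOW
  req#4 t=1s: ALLOW
  req#5 t=1s: ALLOW
  req#6 t=1s: ALLOW
  req#7 t=1s: ALLOW
  req#8 t=1s: DENY
  req#9 t=1s: DENY
  req#10 t=1s: DENY
  req#11 t=1s: DENY
  req#12 t=1s: DENY
  req#13 t=1s: DENY
  req#14 t=1s: DENY
  req#15 t=1s: DENY
  req#16 t=1s: DENY
  req#17 t=1s: DENY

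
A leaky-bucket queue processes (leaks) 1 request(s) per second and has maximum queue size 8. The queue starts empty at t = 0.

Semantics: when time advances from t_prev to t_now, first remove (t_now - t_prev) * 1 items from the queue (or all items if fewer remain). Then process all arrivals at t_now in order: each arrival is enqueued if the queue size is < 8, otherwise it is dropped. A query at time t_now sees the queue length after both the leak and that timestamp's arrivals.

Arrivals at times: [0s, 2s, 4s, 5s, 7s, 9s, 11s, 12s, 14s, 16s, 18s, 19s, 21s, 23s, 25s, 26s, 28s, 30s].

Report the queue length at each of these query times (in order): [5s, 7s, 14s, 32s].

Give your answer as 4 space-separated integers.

Answer: 1 1 1 0

Derivation:
Queue lengths at query times:
  query t=5s: backlog = 1
  query t=7s: backlog = 1
  query t=14s: backlog = 1
  query t=32s: backlog = 0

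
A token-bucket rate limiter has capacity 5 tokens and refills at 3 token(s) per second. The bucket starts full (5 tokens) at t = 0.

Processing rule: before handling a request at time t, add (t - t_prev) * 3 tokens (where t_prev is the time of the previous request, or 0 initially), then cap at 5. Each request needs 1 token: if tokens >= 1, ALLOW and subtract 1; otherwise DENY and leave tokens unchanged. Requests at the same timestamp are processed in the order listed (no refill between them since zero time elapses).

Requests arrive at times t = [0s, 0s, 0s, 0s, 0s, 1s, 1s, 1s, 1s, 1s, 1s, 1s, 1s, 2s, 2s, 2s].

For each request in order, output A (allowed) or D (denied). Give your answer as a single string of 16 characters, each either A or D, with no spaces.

Simulating step by step:
  req#1 t=0s: ALLOW
  req#2 t=0s: ALLOW
  req#3 t=0s: ALLOW
  req#4 t=0s: ALLOW
  req#5 t=0s: ALLOW
  req#6 t=1s: ALLOW
  req#7 t=1s: ALLOW
  req#8 t=1s: ALLOW
  req#9 t=1s: DENY
  req#10 t=1s: DENY
  req#11 t=1s: DENY
  req#12 t=1s: DENY
  req#13 t=1s: DENY
  req#14 t=2s: ALLOW
  req#15 t=2s: ALLOW
  req#16 t=2s: ALLOW

Answer: AAAAAAAADDDDDAAA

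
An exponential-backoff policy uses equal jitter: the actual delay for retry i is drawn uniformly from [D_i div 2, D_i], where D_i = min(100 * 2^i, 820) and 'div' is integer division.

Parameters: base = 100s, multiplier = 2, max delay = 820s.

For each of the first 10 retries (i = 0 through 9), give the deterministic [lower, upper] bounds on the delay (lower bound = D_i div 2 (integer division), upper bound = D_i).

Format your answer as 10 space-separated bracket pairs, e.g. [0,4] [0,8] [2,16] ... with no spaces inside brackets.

Computing bounds per retry:
  i=0: D_i=min(100*2^0,820)=100, bounds=[50,100]
  i=1: D_i=min(100*2^1,820)=200, bounds=[100,200]
  i=2: D_i=min(100*2^2,820)=400, bounds=[200,400]
  i=3: D_i=min(100*2^3,820)=800, bounds=[400,800]
  i=4: D_i=min(100*2^4,820)=820, bounds=[410,820]
  i=5: D_i=min(100*2^5,820)=820, bounds=[410,820]
  i=6: D_i=min(100*2^6,820)=820, bounds=[410,820]
  i=7: D_i=min(100*2^7,820)=820, bounds=[410,820]
  i=8: D_i=min(100*2^8,820)=820, bounds=[410,820]
  i=9: D_i=min(100*2^9,820)=820, bounds=[410,820]

Answer: [50,100] [100,200] [200,400] [400,800] [410,820] [410,820] [410,820] [410,820] [410,820] [410,820]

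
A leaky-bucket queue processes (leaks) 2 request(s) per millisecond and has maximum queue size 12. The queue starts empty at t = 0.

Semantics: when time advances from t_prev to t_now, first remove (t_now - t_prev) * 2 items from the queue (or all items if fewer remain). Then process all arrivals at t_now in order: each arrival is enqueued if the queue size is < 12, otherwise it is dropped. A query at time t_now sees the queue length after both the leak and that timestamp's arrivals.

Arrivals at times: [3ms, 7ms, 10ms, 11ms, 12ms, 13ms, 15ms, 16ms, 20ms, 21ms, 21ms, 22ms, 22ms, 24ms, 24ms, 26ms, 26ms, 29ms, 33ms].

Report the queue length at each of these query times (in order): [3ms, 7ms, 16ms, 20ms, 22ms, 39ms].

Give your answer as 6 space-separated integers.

Answer: 1 1 1 1 2 0

Derivation:
Queue lengths at query times:
  query t=3ms: backlog = 1
  query t=7ms: backlog = 1
  query t=16ms: backlog = 1
  query t=20ms: backlog = 1
  query t=22ms: backlog = 2
  query t=39ms: backlog = 0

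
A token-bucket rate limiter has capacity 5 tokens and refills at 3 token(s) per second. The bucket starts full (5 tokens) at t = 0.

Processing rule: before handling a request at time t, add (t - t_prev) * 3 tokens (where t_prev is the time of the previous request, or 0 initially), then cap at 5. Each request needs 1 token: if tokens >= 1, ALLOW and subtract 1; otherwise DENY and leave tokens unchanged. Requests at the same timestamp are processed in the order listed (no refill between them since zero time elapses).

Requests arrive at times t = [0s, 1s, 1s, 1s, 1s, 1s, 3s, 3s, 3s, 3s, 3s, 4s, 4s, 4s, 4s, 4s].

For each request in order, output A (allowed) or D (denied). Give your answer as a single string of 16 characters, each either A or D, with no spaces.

Answer: AAAAAAAAAAAAAADD

Derivation:
Simulating step by step:
  req#1 t=0s: ALLOW
  req#2 t=1s: ALLOW
  req#3 t=1s: ALLOW
  req#4 t=1s: ALLOW
  req#5 t=1s: ALLOW
  req#6 t=1s: ALLOW
  req#7 t=3s: ALLOW
  req#8 t=3s: ALLOW
  req#9 t=3s: ALLOW
  req#10 t=3s: ALLOW
  req#11 t=3s: ALLOW
  req#12 t=4s: ALLOW
  req#13 t=4s: ALLOW
  req#14 t=4s: ALLOW
  req#15 t=4s: DENY
  req#16 t=4s: DENY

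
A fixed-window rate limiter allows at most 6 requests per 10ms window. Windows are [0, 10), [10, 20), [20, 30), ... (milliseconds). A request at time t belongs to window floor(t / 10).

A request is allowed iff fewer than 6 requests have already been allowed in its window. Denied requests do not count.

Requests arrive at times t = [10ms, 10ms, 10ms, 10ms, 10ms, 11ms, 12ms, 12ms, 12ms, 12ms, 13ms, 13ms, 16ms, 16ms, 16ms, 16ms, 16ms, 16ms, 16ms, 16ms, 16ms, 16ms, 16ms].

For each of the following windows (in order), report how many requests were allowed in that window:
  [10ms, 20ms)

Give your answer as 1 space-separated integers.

Answer: 6

Derivation:
Processing requests:
  req#1 t=10ms (window 1): ALLOW
  req#2 t=10ms (window 1): ALLOW
  req#3 t=10ms (window 1): ALLOW
  req#4 t=10ms (window 1): ALLOW
  req#5 t=10ms (window 1): ALLOW
  req#6 t=11ms (window 1): ALLOW
  req#7 t=12ms (window 1): DENY
  req#8 t=12ms (window 1): DENY
  req#9 t=12ms (window 1): DENY
  req#10 t=12ms (window 1): DENY
  req#11 t=13ms (window 1): DENY
  req#12 t=13ms (window 1): DENY
  req#13 t=16ms (window 1): DENY
  req#14 t=16ms (window 1): DENY
  req#15 t=16ms (window 1): DENY
  req#16 t=16ms (window 1): DENY
  req#17 t=16ms (window 1): DENY
  req#18 t=16ms (window 1): DENY
  req#19 t=16ms (window 1): DENY
  req#20 t=16ms (window 1): DENY
  req#21 t=16ms (window 1): DENY
  req#22 t=16ms (window 1): DENY
  req#23 t=16ms (window 1): DENY

Allowed counts by window: 6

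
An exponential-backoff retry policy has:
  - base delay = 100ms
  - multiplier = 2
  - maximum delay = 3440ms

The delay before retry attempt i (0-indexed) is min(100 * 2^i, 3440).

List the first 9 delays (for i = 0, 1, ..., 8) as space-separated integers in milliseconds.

Computing each delay:
  i=0: min(100*2^0, 3440) = 100
  i=1: min(100*2^1, 3440) = 200
  i=2: min(100*2^2, 3440) = 400
  i=3: min(100*2^3, 3440) = 800
  i=4: min(100*2^4, 3440) = 1600
  i=5: min(100*2^5, 3440) = 3200
  i=6: min(100*2^6, 3440) = 3440
  i=7: min(100*2^7, 3440) = 3440
  i=8: min(100*2^8, 3440) = 3440

Answer: 100 200 400 800 1600 3200 3440 3440 3440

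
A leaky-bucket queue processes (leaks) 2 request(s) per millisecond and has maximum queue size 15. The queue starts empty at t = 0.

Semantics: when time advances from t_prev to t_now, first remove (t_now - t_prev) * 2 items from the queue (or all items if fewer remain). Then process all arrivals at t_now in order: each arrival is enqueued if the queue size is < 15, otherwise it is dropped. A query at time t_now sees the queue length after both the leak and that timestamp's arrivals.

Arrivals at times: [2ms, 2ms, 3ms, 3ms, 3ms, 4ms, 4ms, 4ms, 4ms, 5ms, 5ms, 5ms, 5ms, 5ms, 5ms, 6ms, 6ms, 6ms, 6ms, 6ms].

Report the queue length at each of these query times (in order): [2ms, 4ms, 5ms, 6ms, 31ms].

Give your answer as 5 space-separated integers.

Queue lengths at query times:
  query t=2ms: backlog = 2
  query t=4ms: backlog = 5
  query t=5ms: backlog = 9
  query t=6ms: backlog = 12
  query t=31ms: backlog = 0

Answer: 2 5 9 12 0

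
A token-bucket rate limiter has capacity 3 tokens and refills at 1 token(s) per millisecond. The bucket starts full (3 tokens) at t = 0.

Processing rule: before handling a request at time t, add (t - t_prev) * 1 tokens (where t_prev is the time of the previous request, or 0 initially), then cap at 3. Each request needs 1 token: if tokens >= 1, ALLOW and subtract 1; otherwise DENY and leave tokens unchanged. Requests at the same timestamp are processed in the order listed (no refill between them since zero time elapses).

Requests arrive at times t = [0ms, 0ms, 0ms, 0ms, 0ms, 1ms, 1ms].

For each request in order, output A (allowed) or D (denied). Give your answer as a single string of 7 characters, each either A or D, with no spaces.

Simulating step by step:
  req#1 t=0ms: ALLOW
  req#2 t=0ms: ALLOW
  req#3 t=0ms: ALLOW
  req#4 t=0ms: DENY
  req#5 t=0ms: DENY
  req#6 t=1ms: ALLOW
  req#7 t=1ms: DENY

Answer: AAADDAD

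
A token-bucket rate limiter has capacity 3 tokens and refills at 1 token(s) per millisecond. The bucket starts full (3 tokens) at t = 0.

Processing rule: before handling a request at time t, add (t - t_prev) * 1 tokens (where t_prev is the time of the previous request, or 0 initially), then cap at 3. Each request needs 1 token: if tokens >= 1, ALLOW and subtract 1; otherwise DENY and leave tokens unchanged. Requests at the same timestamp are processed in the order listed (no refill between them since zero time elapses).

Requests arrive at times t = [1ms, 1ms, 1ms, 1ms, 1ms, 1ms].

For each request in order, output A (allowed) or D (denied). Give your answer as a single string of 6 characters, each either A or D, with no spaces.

Simulating step by step:
  req#1 t=1ms: ALLOW
  req#2 t=1ms: ALLOW
  req#3 t=1ms: ALLOW
  req#4 t=1ms: DENY
  req#5 t=1ms: DENY
  req#6 t=1ms: DENY

Answer: AAADDD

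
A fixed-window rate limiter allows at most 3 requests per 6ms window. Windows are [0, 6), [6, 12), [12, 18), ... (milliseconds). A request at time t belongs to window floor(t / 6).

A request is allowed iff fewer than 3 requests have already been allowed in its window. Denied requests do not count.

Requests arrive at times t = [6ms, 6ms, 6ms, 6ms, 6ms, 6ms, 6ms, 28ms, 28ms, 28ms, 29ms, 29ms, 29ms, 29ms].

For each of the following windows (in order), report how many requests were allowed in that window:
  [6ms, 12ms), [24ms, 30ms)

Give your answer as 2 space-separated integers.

Answer: 3 3

Derivation:
Processing requests:
  req#1 t=6ms (window 1): ALLOW
  req#2 t=6ms (window 1): ALLOW
  req#3 t=6ms (window 1): ALLOW
  req#4 t=6ms (window 1): DENY
  req#5 t=6ms (window 1): DENY
  req#6 t=6ms (window 1): DENY
  req#7 t=6ms (window 1): DENY
  req#8 t=28ms (window 4): ALLOW
  req#9 t=28ms (window 4): ALLOW
  req#10 t=28ms (window 4): ALLOW
  req#11 t=29ms (window 4): DENY
  req#12 t=29ms (window 4): DENY
  req#13 t=29ms (window 4): DENY
  req#14 t=29ms (window 4): DENY

Allowed counts by window: 3 3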